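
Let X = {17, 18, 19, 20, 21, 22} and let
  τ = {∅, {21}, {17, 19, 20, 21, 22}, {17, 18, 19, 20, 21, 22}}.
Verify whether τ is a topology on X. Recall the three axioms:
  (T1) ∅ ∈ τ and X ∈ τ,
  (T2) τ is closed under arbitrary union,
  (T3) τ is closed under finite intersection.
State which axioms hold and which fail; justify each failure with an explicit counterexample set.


τ IS a topology on X.

Axiom (T1): ∅ ∈ τ? Yes; X ∈ τ? Yes.
Axiom (T2/T3): check pairwise unions and intersections of members of τ.
All pairwise intersections and unions checked — each lies in τ. Therefore τ satisfies (T1), (T2), (T3): it IS a topology on X.


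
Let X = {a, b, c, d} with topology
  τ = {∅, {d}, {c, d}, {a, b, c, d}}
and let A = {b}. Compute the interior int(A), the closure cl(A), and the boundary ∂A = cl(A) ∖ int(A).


int(A) = ∅, cl(A) = {a, b}, ∂A = {a, b}.

Closed sets in (X, τ) are complements of opens:
  closed(X, τ) = {∅, {a, b}, {a, b, c}, {a, b, c, d}}.
int(A) = ⋃ {U ∈ τ : U ⊆ A}. Opens contained in A: ∅.
Taking the union of these: int(A) = ∅.
cl(A) = ⋂ {C closed : A ⊆ C}. Closed sets containing A: {a, b}, {a, b, c}, {a, b, c, d}.
Intersecting these: cl(A) = {a, b}.
∂A = cl(A) ∖ int(A) = {a, b} ∖ ∅ = {a, b}.


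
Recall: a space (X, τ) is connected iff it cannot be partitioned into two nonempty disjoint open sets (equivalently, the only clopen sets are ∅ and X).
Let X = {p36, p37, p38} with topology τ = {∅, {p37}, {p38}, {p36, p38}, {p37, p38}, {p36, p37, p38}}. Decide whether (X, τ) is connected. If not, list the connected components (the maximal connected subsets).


(X, τ) is disconnected; components = [{p37}, {p36, p38}].

Find clopen sets (U ∈ τ with X ∖ U ∈ τ):
  U = ∅, X ∖ U = {p36, p37, p38} — both open, so U is clopen.
  U = {p37}, X ∖ U = {p36, p38} — both open, so U is clopen.
  U = {p36, p38}, X ∖ U = {p37} — both open, so U is clopen.
  U = {p36, p37, p38}, X ∖ U = ∅ — both open, so U is clopen.
Nontrivial clopen(s) exist: e.g. {p36, p38}. So (X, τ) is disconnected.
Compute connected components by grouping points that agree on all clopens:
  component: {p37}
  component: {p36, p38}


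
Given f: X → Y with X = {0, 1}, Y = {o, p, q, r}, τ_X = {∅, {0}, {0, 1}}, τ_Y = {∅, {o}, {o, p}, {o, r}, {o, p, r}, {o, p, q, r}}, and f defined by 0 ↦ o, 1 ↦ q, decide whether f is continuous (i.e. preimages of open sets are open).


f IS continuous.

Compute f^{-1}(U) for each U ∈ τ_Y:
  U = ∅: f^{-1}(U) = ∅ ∈ τ_X ✓.
  U = {o}: f^{-1}(U) = {0} ∈ τ_X ✓.
  U = {o, p}: f^{-1}(U) = {0} ∈ τ_X ✓.
  U = {o, r}: f^{-1}(U) = {0} ∈ τ_X ✓.
  U = {o, p, r}: f^{-1}(U) = {0} ∈ τ_X ✓.
  U = {o, p, q, r}: f^{-1}(U) = {0, 1} ∈ τ_X ✓.
Every preimage lies in τ_X, so f IS continuous.


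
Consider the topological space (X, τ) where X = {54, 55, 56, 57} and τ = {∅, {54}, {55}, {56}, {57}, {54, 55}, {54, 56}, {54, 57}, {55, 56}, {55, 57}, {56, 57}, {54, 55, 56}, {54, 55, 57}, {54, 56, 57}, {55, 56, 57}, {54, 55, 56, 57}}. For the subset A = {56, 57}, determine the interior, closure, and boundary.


int(A) = {56, 57}, cl(A) = {56, 57}, ∂A = ∅.

Closed sets in (X, τ) are complements of opens:
  closed(X, τ) = {∅, {54}, {55}, {56}, {57}, {54, 55}, {54, 56}, {54, 57}, {55, 56}, {55, 57}, {56, 57}, {54, 55, 56}, {54, 55, 57}, {54, 56, 57}, {55, 56, 57}, {54, 55, 56, 57}}.
int(A) = ⋃ {U ∈ τ : U ⊆ A}. Opens contained in A: ∅, {56}, {57}, {56, 57}.
Taking the union of these: int(A) = {56, 57}.
cl(A) = ⋂ {C closed : A ⊆ C}. Closed sets containing A: {56, 57}, {54, 56, 57}, {55, 56, 57}, {54, 55, 56, 57}.
Intersecting these: cl(A) = {56, 57}.
∂A = cl(A) ∖ int(A) = {56, 57} ∖ {56, 57} = ∅.


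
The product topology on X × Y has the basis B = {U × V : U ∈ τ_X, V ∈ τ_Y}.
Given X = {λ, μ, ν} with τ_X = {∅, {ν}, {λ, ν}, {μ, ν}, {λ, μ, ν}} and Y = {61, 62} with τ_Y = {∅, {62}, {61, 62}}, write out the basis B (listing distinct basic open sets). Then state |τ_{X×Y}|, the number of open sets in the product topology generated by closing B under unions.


Basis B = {∅ × ∅, {ν} × {62}, {λ, ν} × {62}, {μ, ν} × {62}, {ν} × {61, 62}, {λ, μ, ν} × {62}, {λ, ν} × {61, 62}, {μ, ν} × {61, 62}, {λ, μ, ν} × {61, 62}}; |τ_{X×Y}| = 14.

Enumerate products U × V with U ∈ τ_X, V ∈ τ_Y (deduplicated):
  ∅ × ∅ = {} (∅)
  {ν} × {62} = {(ν,62)}
  {λ, ν} × {62} = {(λ,62), (ν,62)}
  {μ, ν} × {62} = {(μ,62), (ν,62)}
  {ν} × {61, 62} = {(ν,61), (ν,62)}
  {λ, μ, ν} × {62} = {(λ,62), (μ,62), (ν,62)}
  {λ, ν} × {61, 62} = {(λ,61), (λ,62), (ν,61), (ν,62)}
  {μ, ν} × {61, 62} = {(μ,61), (μ,62), (ν,61), (ν,62)}
  {λ, μ, ν} × {61, 62} = {(λ,61), (λ,62), (μ,61), (μ,62), (ν,61), (ν,62)}
These 9 distinct sets form the basis B.
Close under arbitrary unions to get τ_{X×Y}; counting gives |τ_{X×Y}| = 14.


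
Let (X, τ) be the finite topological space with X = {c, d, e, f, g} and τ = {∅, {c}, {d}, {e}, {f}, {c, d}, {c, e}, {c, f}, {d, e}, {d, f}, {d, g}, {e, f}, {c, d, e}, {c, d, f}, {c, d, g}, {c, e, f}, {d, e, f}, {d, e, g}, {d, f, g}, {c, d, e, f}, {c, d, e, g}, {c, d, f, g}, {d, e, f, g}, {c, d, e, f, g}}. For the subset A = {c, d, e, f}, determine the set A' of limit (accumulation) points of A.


A' = {g}

For each x ∈ X, list the open sets U ∈ τ with x ∈ U, then check whether U ∩ (A ∖ {x}) ≠ ∅ for every such U.
  x = c: open {c} ∋ x has {c} ∩ (A ∖ {c}) = ∅, so x is NOT a limit point.
  x = d: open {d} ∋ x has {d} ∩ (A ∖ {d}) = ∅, so x is NOT a limit point.
  x = e: open {e} ∋ x has {e} ∩ (A ∖ {e}) = ∅, so x is NOT a limit point.
  x = f: open {f} ∋ x has {f} ∩ (A ∖ {f}) = ∅, so x is NOT a limit point.
  x = g: opens ∋ x are {d, g}, {c, d, g}, {d, e, g}, {d, f, g}, {c, d, e, g}, {c, d, f, g}, {d, e, f, g}, {c, d, e, f, g}; each meets A ∖ {g}, so x IS a limit point.
Collecting: A' = {g}.


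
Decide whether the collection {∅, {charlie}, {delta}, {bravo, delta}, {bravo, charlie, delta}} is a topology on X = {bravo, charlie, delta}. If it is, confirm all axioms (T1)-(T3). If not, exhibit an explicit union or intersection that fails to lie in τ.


τ is NOT a topology on X.

Axiom (T1): ∅ ∈ τ? Yes; X ∈ τ? Yes.
Axiom (T2/T3): check pairwise unions and intersections of members of τ.
Counterexample for (T2): {charlie} ∪ {delta} = {charlie, delta} ∉ τ. Therefore τ is NOT a topology.


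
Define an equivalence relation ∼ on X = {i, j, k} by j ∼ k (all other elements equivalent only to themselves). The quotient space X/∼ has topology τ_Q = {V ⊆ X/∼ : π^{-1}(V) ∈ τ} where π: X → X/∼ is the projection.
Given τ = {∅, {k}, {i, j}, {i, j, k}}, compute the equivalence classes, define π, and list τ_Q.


X/∼ = {[i], [j=k]}; |τ_Q| = 2.

Equivalence classes: [i], [j=k].
Quotient map π: X → X/∼ sends i ↦ [i], j ↦ [j=k], k ↦ [j=k].
For each subset V ⊆ X/∼, compute π^{-1}(V) ⊆ X and check whether π^{-1}(V) ∈ τ. V is open in τ_Q iff π^{-1}(V) ∈ τ.
  V = {}: π^{-1}(V) = ∅ ∈ τ ✓.
  V = {[i]}: π^{-1}(V) = {i} ∉ τ ✗.
  V = {[j=k]}: π^{-1}(V) = {j, k} ∉ τ ✗.
  V = {[i], [j=k]}: π^{-1}(V) = {i, j, k} ∈ τ ✓.
Open sets in the quotient: τ_Q = {{}, {[i], [j=k]}} (2 elements).


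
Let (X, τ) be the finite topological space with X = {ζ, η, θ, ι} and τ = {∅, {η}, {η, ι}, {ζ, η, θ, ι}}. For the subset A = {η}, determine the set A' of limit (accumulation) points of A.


A' = {ζ, θ, ι}

For each x ∈ X, list the open sets U ∈ τ with x ∈ U, then check whether U ∩ (A ∖ {x}) ≠ ∅ for every such U.
  x = ζ: opens ∋ x are {ζ, η, θ, ι}; each meets A ∖ {ζ}, so x IS a limit point.
  x = η: open {η} ∋ x has {η} ∩ (A ∖ {η}) = ∅, so x is NOT a limit point.
  x = θ: opens ∋ x are {ζ, η, θ, ι}; each meets A ∖ {θ}, so x IS a limit point.
  x = ι: opens ∋ x are {η, ι}, {ζ, η, θ, ι}; each meets A ∖ {ι}, so x IS a limit point.
Collecting: A' = {ζ, θ, ι}.


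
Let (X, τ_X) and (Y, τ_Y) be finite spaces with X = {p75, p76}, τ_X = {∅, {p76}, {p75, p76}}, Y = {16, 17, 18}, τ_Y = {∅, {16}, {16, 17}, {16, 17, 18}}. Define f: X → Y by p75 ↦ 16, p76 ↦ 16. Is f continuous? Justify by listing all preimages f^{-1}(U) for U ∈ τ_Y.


f IS continuous.

Compute f^{-1}(U) for each U ∈ τ_Y:
  U = ∅: f^{-1}(U) = ∅ ∈ τ_X ✓.
  U = {16}: f^{-1}(U) = {p75, p76} ∈ τ_X ✓.
  U = {16, 17}: f^{-1}(U) = {p75, p76} ∈ τ_X ✓.
  U = {16, 17, 18}: f^{-1}(U) = {p75, p76} ∈ τ_X ✓.
Every preimage lies in τ_X, so f IS continuous.


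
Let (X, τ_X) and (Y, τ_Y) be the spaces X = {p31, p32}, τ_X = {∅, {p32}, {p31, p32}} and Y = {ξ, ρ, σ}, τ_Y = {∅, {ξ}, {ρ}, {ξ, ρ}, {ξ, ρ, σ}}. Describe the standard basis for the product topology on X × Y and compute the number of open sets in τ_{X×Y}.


Basis B = {∅ × ∅, {p32} × {ξ}, {p32} × {ρ}, {p31, p32} × {ξ}, {p31, p32} × {ρ}, {p32} × {ξ, ρ}, {p32} × {ξ, ρ, σ}, {p31, p32} × {ξ, ρ}, {p31, p32} × {ξ, ρ, σ}}; |τ_{X×Y}| = 14.

Enumerate products U × V with U ∈ τ_X, V ∈ τ_Y (deduplicated):
  ∅ × ∅ = {} (∅)
  {p32} × {ξ} = {(p32,ξ)}
  {p32} × {ρ} = {(p32,ρ)}
  {p31, p32} × {ξ} = {(p31,ξ), (p32,ξ)}
  {p31, p32} × {ρ} = {(p31,ρ), (p32,ρ)}
  {p32} × {ξ, ρ} = {(p32,ξ), (p32,ρ)}
  {p32} × {ξ, ρ, σ} = {(p32,ξ), (p32,ρ), (p32,σ)}
  {p31, p32} × {ξ, ρ} = {(p31,ξ), (p31,ρ), (p32,ξ), (p32,ρ)}
  {p31, p32} × {ξ, ρ, σ} = {(p31,ξ), (p31,ρ), (p31,σ), (p32,ξ), (p32,ρ), (p32,σ)}
These 9 distinct sets form the basis B.
Close under arbitrary unions to get τ_{X×Y}; counting gives |τ_{X×Y}| = 14.


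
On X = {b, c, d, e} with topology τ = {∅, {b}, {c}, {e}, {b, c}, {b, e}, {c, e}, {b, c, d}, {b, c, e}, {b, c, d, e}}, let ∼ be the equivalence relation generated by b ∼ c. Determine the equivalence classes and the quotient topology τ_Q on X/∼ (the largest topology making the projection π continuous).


X/∼ = {[b=c], [d], [e]}; |τ_Q| = 6.

Equivalence classes: [b=c], [d], [e].
Quotient map π: X → X/∼ sends b ↦ [b=c], c ↦ [b=c], d ↦ [d], e ↦ [e].
For each subset V ⊆ X/∼, compute π^{-1}(V) ⊆ X and check whether π^{-1}(V) ∈ τ. V is open in τ_Q iff π^{-1}(V) ∈ τ.
  V = {}: π^{-1}(V) = ∅ ∈ τ ✓.
  V = {[b=c]}: π^{-1}(V) = {b, c} ∈ τ ✓.
  V = {[d]}: π^{-1}(V) = {d} ∉ τ ✗.
  V = {[b=c], [d]}: π^{-1}(V) = {b, c, d} ∈ τ ✓.
  V = {[e]}: π^{-1}(V) = {e} ∈ τ ✓.
  V = {[b=c], [e]}: π^{-1}(V) = {b, c, e} ∈ τ ✓.
  V = {[d], [e]}: π^{-1}(V) = {d, e} ∉ τ ✗.
  V = {[b=c], [d], [e]}: π^{-1}(V) = {b, c, d, e} ∈ τ ✓.
Open sets in the quotient: τ_Q = {{}, {[b=c]}, {[b=c], [d]}, {[e]}, {[b=c], [e]}, {[b=c], [d], [e]}} (6 elements).


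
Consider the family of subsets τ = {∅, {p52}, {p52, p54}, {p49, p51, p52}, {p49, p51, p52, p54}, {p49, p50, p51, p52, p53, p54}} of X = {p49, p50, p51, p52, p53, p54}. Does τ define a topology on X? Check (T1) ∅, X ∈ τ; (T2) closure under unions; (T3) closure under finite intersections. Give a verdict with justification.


τ IS a topology on X.

Axiom (T1): ∅ ∈ τ? Yes; X ∈ τ? Yes.
Axiom (T2/T3): check pairwise unions and intersections of members of τ.
All pairwise intersections and unions checked — each lies in τ. Therefore τ satisfies (T1), (T2), (T3): it IS a topology on X.


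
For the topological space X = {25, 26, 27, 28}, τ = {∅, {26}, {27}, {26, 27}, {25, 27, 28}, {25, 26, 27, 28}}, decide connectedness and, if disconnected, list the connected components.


(X, τ) is disconnected; components = [{26}, {25, 27, 28}].

Find clopen sets (U ∈ τ with X ∖ U ∈ τ):
  U = ∅, X ∖ U = {25, 26, 27, 28} — both open, so U is clopen.
  U = {26}, X ∖ U = {25, 27, 28} — both open, so U is clopen.
  U = {25, 27, 28}, X ∖ U = {26} — both open, so U is clopen.
  U = {25, 26, 27, 28}, X ∖ U = ∅ — both open, so U is clopen.
Nontrivial clopen(s) exist: e.g. {25, 27, 28}. So (X, τ) is disconnected.
Compute connected components by grouping points that agree on all clopens:
  component: {26}
  component: {25, 27, 28}


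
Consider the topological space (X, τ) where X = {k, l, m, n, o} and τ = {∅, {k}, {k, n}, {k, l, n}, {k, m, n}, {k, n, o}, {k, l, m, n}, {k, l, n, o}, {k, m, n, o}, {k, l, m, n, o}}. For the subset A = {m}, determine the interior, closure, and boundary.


int(A) = ∅, cl(A) = {m}, ∂A = {m}.

Closed sets in (X, τ) are complements of opens:
  closed(X, τ) = {∅, {l}, {m}, {o}, {l, m}, {l, o}, {m, o}, {l, m, o}, {l, m, n, o}, {k, l, m, n, o}}.
int(A) = ⋃ {U ∈ τ : U ⊆ A}. Opens contained in A: ∅.
Taking the union of these: int(A) = ∅.
cl(A) = ⋂ {C closed : A ⊆ C}. Closed sets containing A: {m}, {l, m}, {m, o}, {l, m, o}, {l, m, n, o}, {k, l, m, n, o}.
Intersecting these: cl(A) = {m}.
∂A = cl(A) ∖ int(A) = {m} ∖ ∅ = {m}.


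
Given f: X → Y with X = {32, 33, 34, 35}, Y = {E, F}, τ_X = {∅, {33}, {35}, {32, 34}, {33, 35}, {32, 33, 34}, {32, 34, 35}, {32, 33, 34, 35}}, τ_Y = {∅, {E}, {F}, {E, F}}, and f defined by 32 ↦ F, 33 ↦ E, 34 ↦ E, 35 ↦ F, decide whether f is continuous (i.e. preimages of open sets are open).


f is NOT continuous.

Compute f^{-1}(U) for each U ∈ τ_Y:
  U = ∅: f^{-1}(U) = ∅ ∈ τ_X ✓.
  U = {E}: f^{-1}(U) = {33, 34} ∉ τ_X ✗.
  U = {F}: f^{-1}(U) = {32, 35} ∉ τ_X ✗.
  U = {E, F}: f^{-1}(U) = {32, 33, 34, 35} ∈ τ_X ✓.
Found U = {E} with f^{-1}(U) = {33, 34} not in τ_X. Therefore f is NOT continuous.


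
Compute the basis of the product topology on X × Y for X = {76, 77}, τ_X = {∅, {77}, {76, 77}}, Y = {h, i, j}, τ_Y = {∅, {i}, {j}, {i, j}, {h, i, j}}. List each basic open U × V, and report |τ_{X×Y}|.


Basis B = {∅ × ∅, {77} × {i}, {77} × {j}, {76, 77} × {i}, {76, 77} × {j}, {77} × {i, j}, {77} × {h, i, j}, {76, 77} × {i, j}, {76, 77} × {h, i, j}}; |τ_{X×Y}| = 14.

Enumerate products U × V with U ∈ τ_X, V ∈ τ_Y (deduplicated):
  ∅ × ∅ = {} (∅)
  {77} × {i} = {(77,i)}
  {77} × {j} = {(77,j)}
  {76, 77} × {i} = {(76,i), (77,i)}
  {76, 77} × {j} = {(76,j), (77,j)}
  {77} × {i, j} = {(77,i), (77,j)}
  {77} × {h, i, j} = {(77,h), (77,i), (77,j)}
  {76, 77} × {i, j} = {(76,i), (76,j), (77,i), (77,j)}
  {76, 77} × {h, i, j} = {(76,h), (76,i), (76,j), (77,h), (77,i), (77,j)}
These 9 distinct sets form the basis B.
Close under arbitrary unions to get τ_{X×Y}; counting gives |τ_{X×Y}| = 14.


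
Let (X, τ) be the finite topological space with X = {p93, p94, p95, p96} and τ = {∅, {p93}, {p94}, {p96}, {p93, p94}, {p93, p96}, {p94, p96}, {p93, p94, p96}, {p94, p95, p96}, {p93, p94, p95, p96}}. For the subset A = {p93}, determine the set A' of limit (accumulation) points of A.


A' = ∅

For each x ∈ X, list the open sets U ∈ τ with x ∈ U, then check whether U ∩ (A ∖ {x}) ≠ ∅ for every such U.
  x = p93: open {p93} ∋ x has {p93} ∩ (A ∖ {p93}) = ∅, so x is NOT a limit point.
  x = p94: open {p94} ∋ x has {p94} ∩ (A ∖ {p94}) = ∅, so x is NOT a limit point.
  x = p95: open {p94, p95, p96} ∋ x has {p94, p95, p96} ∩ (A ∖ {p95}) = ∅, so x is NOT a limit point.
  x = p96: open {p96} ∋ x has {p96} ∩ (A ∖ {p96}) = ∅, so x is NOT a limit point.
Collecting: A' = ∅.


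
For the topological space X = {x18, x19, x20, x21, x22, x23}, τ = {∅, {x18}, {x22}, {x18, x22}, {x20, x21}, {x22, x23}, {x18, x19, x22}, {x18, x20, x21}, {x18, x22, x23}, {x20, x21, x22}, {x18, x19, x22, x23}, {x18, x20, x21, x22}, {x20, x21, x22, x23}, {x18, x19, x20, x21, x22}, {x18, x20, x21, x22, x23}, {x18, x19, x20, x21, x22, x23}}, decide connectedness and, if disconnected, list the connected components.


(X, τ) is disconnected; components = [{x20, x21}, {x18, x19, x22, x23}].

Find clopen sets (U ∈ τ with X ∖ U ∈ τ):
  U = ∅, X ∖ U = {x18, x19, x20, x21, x22, x23} — both open, so U is clopen.
  U = {x20, x21}, X ∖ U = {x18, x19, x22, x23} — both open, so U is clopen.
  U = {x18, x19, x22, x23}, X ∖ U = {x20, x21} — both open, so U is clopen.
  U = {x18, x19, x20, x21, x22, x23}, X ∖ U = ∅ — both open, so U is clopen.
Nontrivial clopen(s) exist: e.g. {x18, x19, x22, x23}. So (X, τ) is disconnected.
Compute connected components by grouping points that agree on all clopens:
  component: {x20, x21}
  component: {x18, x19, x22, x23}


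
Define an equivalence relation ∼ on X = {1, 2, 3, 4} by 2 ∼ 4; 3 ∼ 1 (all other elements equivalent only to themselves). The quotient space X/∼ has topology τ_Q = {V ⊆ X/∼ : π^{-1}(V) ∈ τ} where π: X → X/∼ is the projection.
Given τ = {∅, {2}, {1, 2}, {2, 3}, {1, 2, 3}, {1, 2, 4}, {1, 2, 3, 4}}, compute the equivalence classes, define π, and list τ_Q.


X/∼ = {[1=3], [2=4]}; |τ_Q| = 2.

Equivalence classes: [1=3], [2=4].
Quotient map π: X → X/∼ sends 1 ↦ [1=3], 2 ↦ [2=4], 3 ↦ [1=3], 4 ↦ [2=4].
For each subset V ⊆ X/∼, compute π^{-1}(V) ⊆ X and check whether π^{-1}(V) ∈ τ. V is open in τ_Q iff π^{-1}(V) ∈ τ.
  V = {}: π^{-1}(V) = ∅ ∈ τ ✓.
  V = {[1=3]}: π^{-1}(V) = {1, 3} ∉ τ ✗.
  V = {[2=4]}: π^{-1}(V) = {2, 4} ∉ τ ✗.
  V = {[1=3], [2=4]}: π^{-1}(V) = {1, 2, 3, 4} ∈ τ ✓.
Open sets in the quotient: τ_Q = {{}, {[1=3], [2=4]}} (2 elements).


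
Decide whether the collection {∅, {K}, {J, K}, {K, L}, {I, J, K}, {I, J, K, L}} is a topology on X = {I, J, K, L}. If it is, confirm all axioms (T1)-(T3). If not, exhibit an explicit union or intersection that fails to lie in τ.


τ is NOT a topology on X.

Axiom (T1): ∅ ∈ τ? Yes; X ∈ τ? Yes.
Axiom (T2/T3): check pairwise unions and intersections of members of τ.
Counterexample for (T2): {J, K} ∪ {K, L} = {J, K, L} ∉ τ. Therefore τ is NOT a topology.


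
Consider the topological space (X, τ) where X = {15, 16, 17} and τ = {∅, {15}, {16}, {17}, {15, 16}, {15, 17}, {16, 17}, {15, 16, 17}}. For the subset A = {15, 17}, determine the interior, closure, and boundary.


int(A) = {15, 17}, cl(A) = {15, 17}, ∂A = ∅.

Closed sets in (X, τ) are complements of opens:
  closed(X, τ) = {∅, {15}, {16}, {17}, {15, 16}, {15, 17}, {16, 17}, {15, 16, 17}}.
int(A) = ⋃ {U ∈ τ : U ⊆ A}. Opens contained in A: ∅, {15}, {17}, {15, 17}.
Taking the union of these: int(A) = {15, 17}.
cl(A) = ⋂ {C closed : A ⊆ C}. Closed sets containing A: {15, 17}, {15, 16, 17}.
Intersecting these: cl(A) = {15, 17}.
∂A = cl(A) ∖ int(A) = {15, 17} ∖ {15, 17} = ∅.


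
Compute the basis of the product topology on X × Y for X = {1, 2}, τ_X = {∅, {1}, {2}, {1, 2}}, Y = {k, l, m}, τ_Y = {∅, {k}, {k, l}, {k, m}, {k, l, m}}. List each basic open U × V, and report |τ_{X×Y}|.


Basis B = {∅ × ∅, {1} × {k}, {2} × {k}, {1} × {k, l}, {1} × {k, m}, {1, 2} × {k}, {2} × {k, l}, {2} × {k, m}, {1} × {k, l, m}, {2} × {k, l, m}, {1, 2} × {k, l}, {1, 2} × {k, m}, {1, 2} × {k, l, m}}; |τ_{X×Y}| = 25.

Enumerate products U × V with U ∈ τ_X, V ∈ τ_Y (deduplicated):
  ∅ × ∅ = {} (∅)
  {1} × {k} = {(1,k)}
  {2} × {k} = {(2,k)}
  {1} × {k, l} = {(1,k), (1,l)}
  {1} × {k, m} = {(1,k), (1,m)}
  {1, 2} × {k} = {(1,k), (2,k)}
  {2} × {k, l} = {(2,k), (2,l)}
  {2} × {k, m} = {(2,k), (2,m)}
  {1} × {k, l, m} = {(1,k), (1,l), (1,m)}
  {2} × {k, l, m} = {(2,k), (2,l), (2,m)}
  {1, 2} × {k, l} = {(1,k), (1,l), (2,k), (2,l)}
  {1, 2} × {k, m} = {(1,k), (1,m), (2,k), (2,m)}
  {1, 2} × {k, l, m} = {(1,k), (1,l), (1,m), (2,k), (2,l), (2,m)}
These 13 distinct sets form the basis B.
Close under arbitrary unions to get τ_{X×Y}; counting gives |τ_{X×Y}| = 25.


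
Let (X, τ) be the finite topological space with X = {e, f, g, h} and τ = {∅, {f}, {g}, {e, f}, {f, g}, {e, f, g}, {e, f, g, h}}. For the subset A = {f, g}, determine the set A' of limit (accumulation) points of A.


A' = {e, h}

For each x ∈ X, list the open sets U ∈ τ with x ∈ U, then check whether U ∩ (A ∖ {x}) ≠ ∅ for every such U.
  x = e: opens ∋ x are {e, f}, {e, f, g}, {e, f, g, h}; each meets A ∖ {e}, so x IS a limit point.
  x = f: open {f} ∋ x has {f} ∩ (A ∖ {f}) = ∅, so x is NOT a limit point.
  x = g: open {g} ∋ x has {g} ∩ (A ∖ {g}) = ∅, so x is NOT a limit point.
  x = h: opens ∋ x are {e, f, g, h}; each meets A ∖ {h}, so x IS a limit point.
Collecting: A' = {e, h}.


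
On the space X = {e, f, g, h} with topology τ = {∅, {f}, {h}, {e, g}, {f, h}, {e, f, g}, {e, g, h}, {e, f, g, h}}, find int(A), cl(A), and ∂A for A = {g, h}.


int(A) = {h}, cl(A) = {e, g, h}, ∂A = {e, g}.

Closed sets in (X, τ) are complements of opens:
  closed(X, τ) = {∅, {f}, {h}, {e, g}, {f, h}, {e, f, g}, {e, g, h}, {e, f, g, h}}.
int(A) = ⋃ {U ∈ τ : U ⊆ A}. Opens contained in A: ∅, {h}.
Taking the union of these: int(A) = {h}.
cl(A) = ⋂ {C closed : A ⊆ C}. Closed sets containing A: {e, g, h}, {e, f, g, h}.
Intersecting these: cl(A) = {e, g, h}.
∂A = cl(A) ∖ int(A) = {e, g, h} ∖ {h} = {e, g}.


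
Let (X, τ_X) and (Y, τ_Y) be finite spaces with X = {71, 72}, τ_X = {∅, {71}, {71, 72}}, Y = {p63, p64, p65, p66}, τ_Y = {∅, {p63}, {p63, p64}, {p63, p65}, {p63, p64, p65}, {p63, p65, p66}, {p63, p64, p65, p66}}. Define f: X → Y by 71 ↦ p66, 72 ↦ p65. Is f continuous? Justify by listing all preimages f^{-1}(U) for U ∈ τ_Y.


f is NOT continuous.

Compute f^{-1}(U) for each U ∈ τ_Y:
  U = ∅: f^{-1}(U) = ∅ ∈ τ_X ✓.
  U = {p63}: f^{-1}(U) = ∅ ∈ τ_X ✓.
  U = {p63, p64}: f^{-1}(U) = ∅ ∈ τ_X ✓.
  U = {p63, p65}: f^{-1}(U) = {72} ∉ τ_X ✗.
  U = {p63, p64, p65}: f^{-1}(U) = {72} ∉ τ_X ✗.
  U = {p63, p65, p66}: f^{-1}(U) = {71, 72} ∈ τ_X ✓.
  U = {p63, p64, p65, p66}: f^{-1}(U) = {71, 72} ∈ τ_X ✓.
Found U = {p63, p65} with f^{-1}(U) = {72} not in τ_X. Therefore f is NOT continuous.


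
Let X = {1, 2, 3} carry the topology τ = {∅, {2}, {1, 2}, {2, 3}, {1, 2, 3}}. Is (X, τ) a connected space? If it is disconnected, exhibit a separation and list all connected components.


(X, τ) is connected.

Find clopen sets (U ∈ τ with X ∖ U ∈ τ):
  U = ∅, X ∖ U = {1, 2, 3} — both open, so U is clopen.
  U = {1, 2, 3}, X ∖ U = ∅ — both open, so U is clopen.
Only trivial clopens (∅ and X) exist, so (X, τ) is connected.
Compute connected components by grouping points that agree on all clopens:
  component: {1, 2, 3}


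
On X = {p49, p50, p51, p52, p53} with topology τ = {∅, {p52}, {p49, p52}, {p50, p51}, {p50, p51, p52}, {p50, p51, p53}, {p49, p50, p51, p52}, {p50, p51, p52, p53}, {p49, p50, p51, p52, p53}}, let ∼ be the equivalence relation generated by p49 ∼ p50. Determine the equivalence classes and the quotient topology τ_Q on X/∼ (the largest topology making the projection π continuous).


X/∼ = {[p49=p50], [p51], [p52], [p53]}; |τ_Q| = 4.

Equivalence classes: [p49=p50], [p51], [p52], [p53].
Quotient map π: X → X/∼ sends p49 ↦ [p49=p50], p50 ↦ [p49=p50], p51 ↦ [p51], p52 ↦ [p52], p53 ↦ [p53].
For each subset V ⊆ X/∼, compute π^{-1}(V) ⊆ X and check whether π^{-1}(V) ∈ τ. V is open in τ_Q iff π^{-1}(V) ∈ τ.
  V = {}: π^{-1}(V) = ∅ ∈ τ ✓.
  V = {[p49=p50]}: π^{-1}(V) = {p49, p50} ∉ τ ✗.
  V = {[p51]}: π^{-1}(V) = {p51} ∉ τ ✗.
  V = {[p49=p50], [p51]}: π^{-1}(V) = {p49, p50, p51} ∉ τ ✗.
  V = {[p52]}: π^{-1}(V) = {p52} ∈ τ ✓.
  V = {[p49=p50], [p52]}: π^{-1}(V) = {p49, p50, p52} ∉ τ ✗.
  V = {[p51], [p52]}: π^{-1}(V) = {p51, p52} ∉ τ ✗.
  V = {[p49=p50], [p51], [p52]}: π^{-1}(V) = {p49, p50, p51, p52} ∈ τ ✓.
  V = {[p53]}: π^{-1}(V) = {p53} ∉ τ ✗.
  V = {[p49=p50], [p53]}: π^{-1}(V) = {p49, p50, p53} ∉ τ ✗.
  V = {[p51], [p53]}: π^{-1}(V) = {p51, p53} ∉ τ ✗.
  V = {[p49=p50], [p51], [p53]}: π^{-1}(V) = {p49, p50, p51, p53} ∉ τ ✗.
  V = {[p52], [p53]}: π^{-1}(V) = {p52, p53} ∉ τ ✗.
  V = {[p49=p50], [p52], [p53]}: π^{-1}(V) = {p49, p50, p52, p53} ∉ τ ✗.
  V = {[p51], [p52], [p53]}: π^{-1}(V) = {p51, p52, p53} ∉ τ ✗.
  V = {[p49=p50], [p51], [p52], [p53]}: π^{-1}(V) = {p49, p50, p51, p52, p53} ∈ τ ✓.
Open sets in the quotient: τ_Q = {{}, {[p52]}, {[p49=p50], [p51], [p52]}, {[p49=p50], [p51], [p52], [p53]}} (4 elements).


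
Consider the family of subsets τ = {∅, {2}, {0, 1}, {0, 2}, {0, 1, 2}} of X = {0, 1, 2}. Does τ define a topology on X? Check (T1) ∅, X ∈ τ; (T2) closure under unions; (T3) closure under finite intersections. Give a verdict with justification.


τ is NOT a topology on X.

Axiom (T1): ∅ ∈ τ? Yes; X ∈ τ? Yes.
Axiom (T2/T3): check pairwise unions and intersections of members of τ.
Counterexample for (T3): {0, 1} ∩ {0, 2} = {0} ∉ τ. Therefore τ is NOT a topology.


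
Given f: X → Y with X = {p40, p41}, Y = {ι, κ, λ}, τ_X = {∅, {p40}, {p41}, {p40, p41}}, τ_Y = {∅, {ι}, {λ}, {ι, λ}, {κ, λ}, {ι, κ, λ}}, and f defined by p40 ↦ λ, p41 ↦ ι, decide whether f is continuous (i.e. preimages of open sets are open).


f IS continuous.

Compute f^{-1}(U) for each U ∈ τ_Y:
  U = ∅: f^{-1}(U) = ∅ ∈ τ_X ✓.
  U = {ι}: f^{-1}(U) = {p41} ∈ τ_X ✓.
  U = {λ}: f^{-1}(U) = {p40} ∈ τ_X ✓.
  U = {ι, λ}: f^{-1}(U) = {p40, p41} ∈ τ_X ✓.
  U = {κ, λ}: f^{-1}(U) = {p40} ∈ τ_X ✓.
  U = {ι, κ, λ}: f^{-1}(U) = {p40, p41} ∈ τ_X ✓.
Every preimage lies in τ_X, so f IS continuous.


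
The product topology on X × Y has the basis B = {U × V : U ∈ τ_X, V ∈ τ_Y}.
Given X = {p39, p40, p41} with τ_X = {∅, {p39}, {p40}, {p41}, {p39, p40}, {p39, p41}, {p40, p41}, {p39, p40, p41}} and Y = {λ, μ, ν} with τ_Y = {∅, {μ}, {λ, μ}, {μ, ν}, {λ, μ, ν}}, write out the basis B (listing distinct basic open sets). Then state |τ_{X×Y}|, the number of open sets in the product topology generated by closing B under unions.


Basis B = {∅ × ∅, {p39} × {μ}, {p40} × {μ}, {p41} × {μ}, {p39} × {λ, μ}, {p39} × {μ, ν}, {p39, p40} × {μ}, {p39, p41} × {μ}, {p40} × {λ, μ}, {p40} × {μ, ν}, {p40, p41} × {μ}, {p41} × {λ, μ}, {p41} × {μ, ν}, {p39} × {λ, μ, ν}, {p39, p40, p41} × {μ}, {p40} × {λ, μ, ν}, {p41} × {λ, μ, ν}, {p39, p40} × {λ, μ}, {p39, p41} × {λ, μ}, {p39, p40} × {μ, ν}, {p39, p41} × {μ, ν}, {p40, p41} × {λ, μ}, {p40, p41} × {μ, ν}, {p39, p40} × {λ, μ, ν}, {p39, p41} × {λ, μ, ν}, {p39, p40, p41} × {λ, μ}, {p39, p40, p41} × {μ, ν}, {p40, p41} × {λ, μ, ν}, {p39, p40, p41} × {λ, μ, ν}}; |τ_{X×Y}| = 125.

Enumerate products U × V with U ∈ τ_X, V ∈ τ_Y (deduplicated):
  ∅ × ∅ = {} (∅)
  {p39} × {μ} = {(p39,μ)}
  {p40} × {μ} = {(p40,μ)}
  {p41} × {μ} = {(p41,μ)}
  {p39} × {λ, μ} = {(p39,λ), (p39,μ)}
  {p39} × {μ, ν} = {(p39,μ), (p39,ν)}
  {p39, p40} × {μ} = {(p39,μ), (p40,μ)}
  {p39, p41} × {μ} = {(p39,μ), (p41,μ)}
  {p40} × {λ, μ} = {(p40,λ), (p40,μ)}
  {p40} × {μ, ν} = {(p40,μ), (p40,ν)}
  {p40, p41} × {μ} = {(p40,μ), (p41,μ)}
  {p41} × {λ, μ} = {(p41,λ), (p41,μ)}
  {p41} × {μ, ν} = {(p41,μ), (p41,ν)}
  {p39} × {λ, μ, ν} = {(p39,λ), (p39,μ), (p39,ν)}
  {p39, p40, p41} × {μ} = {(p39,μ), (p40,μ), (p41,μ)}
  {p40} × {λ, μ, ν} = {(p40,λ), (p40,μ), (p40,ν)}
  {p41} × {λ, μ, ν} = {(p41,λ), (p41,μ), (p41,ν)}
  {p39, p40} × {λ, μ} = {(p39,λ), (p39,μ), (p40,λ), (p40,μ)}
  {p39, p41} × {λ, μ} = {(p39,λ), (p39,μ), (p41,λ), (p41,μ)}
  {p39, p40} × {μ, ν} = {(p39,μ), (p39,ν), (p40,μ), (p40,ν)}
  {p39, p41} × {μ, ν} = {(p39,μ), (p39,ν), (p41,μ), (p41,ν)}
  {p40, p41} × {λ, μ} = {(p40,λ), (p40,μ), (p41,λ), (p41,μ)}
  {p40, p41} × {μ, ν} = {(p40,μ), (p40,ν), (p41,μ), (p41,ν)}
  {p39, p40} × {λ, μ, ν} = {(p39,λ), (p39,μ), (p39,ν), (p40,λ), (p40,μ), (p40,ν)}
  {p39, p41} × {λ, μ, ν} = {(p39,λ), (p39,μ), (p39,ν), (p41,λ), (p41,μ), (p41,ν)}
  {p39, p40, p41} × {λ, μ} = {(p39,λ), (p39,μ), (p40,λ), (p40,μ), (p41,λ), (p41,μ)}
  {p39, p40, p41} × {μ, ν} = {(p39,μ), (p39,ν), (p40,μ), (p40,ν), (p41,μ), (p41,ν)}
  {p40, p41} × {λ, μ, ν} = {(p40,λ), (p40,μ), (p40,ν), (p41,λ), (p41,μ), (p41,ν)}
  {p39, p40, p41} × {λ, μ, ν} = {(p39,λ), (p39,μ), (p39,ν), (p40,λ), (p40,μ), (p40,ν), (p41,λ), (p41,μ), (p41,ν)}
These 29 distinct sets form the basis B.
Close under arbitrary unions to get τ_{X×Y}; counting gives |τ_{X×Y}| = 125.


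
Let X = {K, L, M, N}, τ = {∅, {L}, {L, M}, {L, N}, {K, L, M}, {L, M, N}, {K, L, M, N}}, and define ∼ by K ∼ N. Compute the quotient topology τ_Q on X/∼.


X/∼ = {[K=N], [L], [M]}; |τ_Q| = 4.

Equivalence classes: [K=N], [L], [M].
Quotient map π: X → X/∼ sends K ↦ [K=N], L ↦ [L], M ↦ [M], N ↦ [K=N].
For each subset V ⊆ X/∼, compute π^{-1}(V) ⊆ X and check whether π^{-1}(V) ∈ τ. V is open in τ_Q iff π^{-1}(V) ∈ τ.
  V = {}: π^{-1}(V) = ∅ ∈ τ ✓.
  V = {[K=N]}: π^{-1}(V) = {K, N} ∉ τ ✗.
  V = {[L]}: π^{-1}(V) = {L} ∈ τ ✓.
  V = {[K=N], [L]}: π^{-1}(V) = {K, L, N} ∉ τ ✗.
  V = {[M]}: π^{-1}(V) = {M} ∉ τ ✗.
  V = {[K=N], [M]}: π^{-1}(V) = {K, M, N} ∉ τ ✗.
  V = {[L], [M]}: π^{-1}(V) = {L, M} ∈ τ ✓.
  V = {[K=N], [L], [M]}: π^{-1}(V) = {K, L, M, N} ∈ τ ✓.
Open sets in the quotient: τ_Q = {{}, {[L]}, {[L], [M]}, {[K=N], [L], [M]}} (4 elements).


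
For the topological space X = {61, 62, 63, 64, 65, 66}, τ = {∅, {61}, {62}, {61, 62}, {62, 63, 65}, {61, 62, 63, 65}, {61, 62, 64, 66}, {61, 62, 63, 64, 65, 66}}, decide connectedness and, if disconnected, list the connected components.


(X, τ) is connected.

Find clopen sets (U ∈ τ with X ∖ U ∈ τ):
  U = ∅, X ∖ U = {61, 62, 63, 64, 65, 66} — both open, so U is clopen.
  U = {61, 62, 63, 64, 65, 66}, X ∖ U = ∅ — both open, so U is clopen.
Only trivial clopens (∅ and X) exist, so (X, τ) is connected.
Compute connected components by grouping points that agree on all clopens:
  component: {61, 62, 63, 64, 65, 66}


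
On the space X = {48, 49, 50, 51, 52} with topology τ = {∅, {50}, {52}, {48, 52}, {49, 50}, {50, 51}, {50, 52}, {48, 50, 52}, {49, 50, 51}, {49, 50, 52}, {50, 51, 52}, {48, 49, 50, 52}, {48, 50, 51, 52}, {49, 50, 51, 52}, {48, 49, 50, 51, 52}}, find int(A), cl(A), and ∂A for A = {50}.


int(A) = {50}, cl(A) = {49, 50, 51}, ∂A = {49, 51}.

Closed sets in (X, τ) are complements of opens:
  closed(X, τ) = {∅, {48}, {49}, {51}, {48, 49}, {48, 51}, {48, 52}, {49, 51}, {48, 49, 51}, {48, 49, 52}, {48, 51, 52}, {49, 50, 51}, {48, 49, 50, 51}, {48, 49, 51, 52}, {48, 49, 50, 51, 52}}.
int(A) = ⋃ {U ∈ τ : U ⊆ A}. Opens contained in A: ∅, {50}.
Taking the union of these: int(A) = {50}.
cl(A) = ⋂ {C closed : A ⊆ C}. Closed sets containing A: {49, 50, 51}, {48, 49, 50, 51}, {48, 49, 50, 51, 52}.
Intersecting these: cl(A) = {49, 50, 51}.
∂A = cl(A) ∖ int(A) = {49, 50, 51} ∖ {50} = {49, 51}.


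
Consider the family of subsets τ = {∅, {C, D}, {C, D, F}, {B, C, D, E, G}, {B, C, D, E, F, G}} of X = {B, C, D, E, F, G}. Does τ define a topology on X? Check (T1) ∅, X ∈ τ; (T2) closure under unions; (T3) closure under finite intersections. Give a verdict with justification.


τ IS a topology on X.

Axiom (T1): ∅ ∈ τ? Yes; X ∈ τ? Yes.
Axiom (T2/T3): check pairwise unions and intersections of members of τ.
All pairwise intersections and unions checked — each lies in τ. Therefore τ satisfies (T1), (T2), (T3): it IS a topology on X.


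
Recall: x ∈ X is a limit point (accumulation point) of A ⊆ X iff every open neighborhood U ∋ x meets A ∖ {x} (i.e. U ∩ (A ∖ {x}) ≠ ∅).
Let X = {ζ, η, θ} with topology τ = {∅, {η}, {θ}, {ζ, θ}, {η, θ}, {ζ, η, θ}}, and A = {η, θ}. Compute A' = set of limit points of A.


A' = {ζ}

For each x ∈ X, list the open sets U ∈ τ with x ∈ U, then check whether U ∩ (A ∖ {x}) ≠ ∅ for every such U.
  x = ζ: opens ∋ x are {ζ, θ}, {ζ, η, θ}; each meets A ∖ {ζ}, so x IS a limit point.
  x = η: open {η} ∋ x has {η} ∩ (A ∖ {η}) = ∅, so x is NOT a limit point.
  x = θ: open {θ} ∋ x has {θ} ∩ (A ∖ {θ}) = ∅, so x is NOT a limit point.
Collecting: A' = {ζ}.


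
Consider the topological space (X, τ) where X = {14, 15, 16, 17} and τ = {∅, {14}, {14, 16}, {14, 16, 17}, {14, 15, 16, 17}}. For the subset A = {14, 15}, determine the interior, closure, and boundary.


int(A) = {14}, cl(A) = {14, 15, 16, 17}, ∂A = {15, 16, 17}.

Closed sets in (X, τ) are complements of opens:
  closed(X, τ) = {∅, {15}, {15, 17}, {15, 16, 17}, {14, 15, 16, 17}}.
int(A) = ⋃ {U ∈ τ : U ⊆ A}. Opens contained in A: ∅, {14}.
Taking the union of these: int(A) = {14}.
cl(A) = ⋂ {C closed : A ⊆ C}. Closed sets containing A: {14, 15, 16, 17}.
Intersecting these: cl(A) = {14, 15, 16, 17}.
∂A = cl(A) ∖ int(A) = {14, 15, 16, 17} ∖ {14} = {15, 16, 17}.


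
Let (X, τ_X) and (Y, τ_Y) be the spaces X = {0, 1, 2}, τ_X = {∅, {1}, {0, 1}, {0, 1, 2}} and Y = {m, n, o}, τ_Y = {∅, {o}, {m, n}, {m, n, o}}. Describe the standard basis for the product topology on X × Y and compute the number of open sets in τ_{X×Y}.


Basis B = {∅ × ∅, {1} × {o}, {0, 1} × {o}, {1} × {m, n}, {0, 1, 2} × {o}, {1} × {m, n, o}, {0, 1} × {m, n}, {0, 1} × {m, n, o}, {0, 1, 2} × {m, n}, {0, 1, 2} × {m, n, o}}; |τ_{X×Y}| = 16.

Enumerate products U × V with U ∈ τ_X, V ∈ τ_Y (deduplicated):
  ∅ × ∅ = {} (∅)
  {1} × {o} = {(1,o)}
  {0, 1} × {o} = {(0,o), (1,o)}
  {1} × {m, n} = {(1,m), (1,n)}
  {0, 1, 2} × {o} = {(0,o), (1,o), (2,o)}
  {1} × {m, n, o} = {(1,m), (1,n), (1,o)}
  {0, 1} × {m, n} = {(0,m), (0,n), (1,m), (1,n)}
  {0, 1} × {m, n, o} = {(0,m), (0,n), (0,o), (1,m), (1,n), (1,o)}
  {0, 1, 2} × {m, n} = {(0,m), (0,n), (1,m), (1,n), (2,m), (2,n)}
  {0, 1, 2} × {m, n, o} = {(0,m), (0,n), (0,o), (1,m), (1,n), (1,o), (2,m), (2,n), (2,o)}
These 10 distinct sets form the basis B.
Close under arbitrary unions to get τ_{X×Y}; counting gives |τ_{X×Y}| = 16.


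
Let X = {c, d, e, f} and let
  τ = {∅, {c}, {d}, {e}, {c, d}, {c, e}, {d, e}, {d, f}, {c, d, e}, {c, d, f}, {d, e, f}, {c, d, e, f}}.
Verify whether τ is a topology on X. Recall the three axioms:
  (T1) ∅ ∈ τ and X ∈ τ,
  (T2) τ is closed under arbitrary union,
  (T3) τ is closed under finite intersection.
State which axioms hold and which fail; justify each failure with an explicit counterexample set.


τ IS a topology on X.

Axiom (T1): ∅ ∈ τ? Yes; X ∈ τ? Yes.
Axiom (T2/T3): check pairwise unions and intersections of members of τ.
All pairwise intersections and unions checked — each lies in τ. Therefore τ satisfies (T1), (T2), (T3): it IS a topology on X.


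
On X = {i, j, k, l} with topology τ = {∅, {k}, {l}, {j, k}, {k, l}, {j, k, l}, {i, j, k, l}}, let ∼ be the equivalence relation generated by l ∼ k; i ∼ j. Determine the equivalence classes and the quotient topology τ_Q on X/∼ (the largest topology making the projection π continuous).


X/∼ = {[i=j], [k=l]}; |τ_Q| = 3.

Equivalence classes: [i=j], [k=l].
Quotient map π: X → X/∼ sends i ↦ [i=j], j ↦ [i=j], k ↦ [k=l], l ↦ [k=l].
For each subset V ⊆ X/∼, compute π^{-1}(V) ⊆ X and check whether π^{-1}(V) ∈ τ. V is open in τ_Q iff π^{-1}(V) ∈ τ.
  V = {}: π^{-1}(V) = ∅ ∈ τ ✓.
  V = {[i=j]}: π^{-1}(V) = {i, j} ∉ τ ✗.
  V = {[k=l]}: π^{-1}(V) = {k, l} ∈ τ ✓.
  V = {[i=j], [k=l]}: π^{-1}(V) = {i, j, k, l} ∈ τ ✓.
Open sets in the quotient: τ_Q = {{}, {[k=l]}, {[i=j], [k=l]}} (3 elements).


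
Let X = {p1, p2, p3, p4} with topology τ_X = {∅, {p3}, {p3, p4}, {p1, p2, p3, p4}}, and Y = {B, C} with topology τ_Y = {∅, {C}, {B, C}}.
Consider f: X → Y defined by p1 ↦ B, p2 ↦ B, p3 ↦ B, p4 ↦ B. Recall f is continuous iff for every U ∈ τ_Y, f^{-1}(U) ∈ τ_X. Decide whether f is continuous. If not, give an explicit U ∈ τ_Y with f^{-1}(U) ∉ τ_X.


f IS continuous.

Compute f^{-1}(U) for each U ∈ τ_Y:
  U = ∅: f^{-1}(U) = ∅ ∈ τ_X ✓.
  U = {C}: f^{-1}(U) = ∅ ∈ τ_X ✓.
  U = {B, C}: f^{-1}(U) = {p1, p2, p3, p4} ∈ τ_X ✓.
Every preimage lies in τ_X, so f IS continuous.


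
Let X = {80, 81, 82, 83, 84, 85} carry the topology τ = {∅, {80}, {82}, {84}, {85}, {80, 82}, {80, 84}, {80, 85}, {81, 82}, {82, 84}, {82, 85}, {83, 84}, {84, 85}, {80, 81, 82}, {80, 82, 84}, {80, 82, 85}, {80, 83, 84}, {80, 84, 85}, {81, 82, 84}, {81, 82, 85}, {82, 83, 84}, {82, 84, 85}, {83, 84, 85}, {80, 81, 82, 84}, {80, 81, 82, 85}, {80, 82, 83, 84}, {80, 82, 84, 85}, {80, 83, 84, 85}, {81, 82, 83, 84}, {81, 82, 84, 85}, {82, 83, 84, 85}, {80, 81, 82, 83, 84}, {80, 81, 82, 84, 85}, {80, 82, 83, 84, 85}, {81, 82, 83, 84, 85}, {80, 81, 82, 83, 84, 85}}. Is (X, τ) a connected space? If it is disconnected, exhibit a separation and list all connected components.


(X, τ) is disconnected; components = [{80}, {85}, {81, 82}, {83, 84}].

Find clopen sets (U ∈ τ with X ∖ U ∈ τ):
  U = ∅, X ∖ U = {80, 81, 82, 83, 84, 85} — both open, so U is clopen.
  U = {80}, X ∖ U = {81, 82, 83, 84, 85} — both open, so U is clopen.
  U = {85}, X ∖ U = {80, 81, 82, 83, 84} — both open, so U is clopen.
  U = {80, 85}, X ∖ U = {81, 82, 83, 84} — both open, so U is clopen.
  U = {81, 82}, X ∖ U = {80, 83, 84, 85} — both open, so U is clopen.
  U = {83, 84}, X ∖ U = {80, 81, 82, 85} — both open, so U is clopen.
  U = {80, 81, 82}, X ∖ U = {83, 84, 85} — both open, so U is clopen.
  U = {80, 83, 84}, X ∖ U = {81, 82, 85} — both open, so U is clopen.
  U = {81, 82, 85}, X ∖ U = {80, 83, 84} — both open, so U is clopen.
  U = {83, 84, 85}, X ∖ U = {80, 81, 82} — both open, so U is clopen.
  U = {80, 81, 82, 85}, X ∖ U = {83, 84} — both open, so U is clopen.
  U = {80, 83, 84, 85}, X ∖ U = {81, 82} — both open, so U is clopen.
  U = {81, 82, 83, 84}, X ∖ U = {80, 85} — both open, so U is clopen.
  U = {80, 81, 82, 83, 84}, X ∖ U = {85} — both open, so U is clopen.
  U = {81, 82, 83, 84, 85}, X ∖ U = {80} — both open, so U is clopen.
  U = {80, 81, 82, 83, 84, 85}, X ∖ U = ∅ — both open, so U is clopen.
Nontrivial clopen(s) exist: e.g. {81, 82, 83, 84}. So (X, τ) is disconnected.
Compute connected components by grouping points that agree on all clopens:
  component: {80}
  component: {85}
  component: {81, 82}
  component: {83, 84}


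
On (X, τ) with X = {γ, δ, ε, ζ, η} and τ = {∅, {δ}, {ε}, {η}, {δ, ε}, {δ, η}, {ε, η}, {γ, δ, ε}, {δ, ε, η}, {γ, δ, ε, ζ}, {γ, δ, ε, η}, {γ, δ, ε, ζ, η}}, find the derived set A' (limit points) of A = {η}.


A' = ∅

For each x ∈ X, list the open sets U ∈ τ with x ∈ U, then check whether U ∩ (A ∖ {x}) ≠ ∅ for every such U.
  x = γ: open {γ, δ, ε} ∋ x has {γ, δ, ε} ∩ (A ∖ {γ}) = ∅, so x is NOT a limit point.
  x = δ: open {δ} ∋ x has {δ} ∩ (A ∖ {δ}) = ∅, so x is NOT a limit point.
  x = ε: open {ε} ∋ x has {ε} ∩ (A ∖ {ε}) = ∅, so x is NOT a limit point.
  x = ζ: open {γ, δ, ε, ζ} ∋ x has {γ, δ, ε, ζ} ∩ (A ∖ {ζ}) = ∅, so x is NOT a limit point.
  x = η: open {η} ∋ x has {η} ∩ (A ∖ {η}) = ∅, so x is NOT a limit point.
Collecting: A' = ∅.


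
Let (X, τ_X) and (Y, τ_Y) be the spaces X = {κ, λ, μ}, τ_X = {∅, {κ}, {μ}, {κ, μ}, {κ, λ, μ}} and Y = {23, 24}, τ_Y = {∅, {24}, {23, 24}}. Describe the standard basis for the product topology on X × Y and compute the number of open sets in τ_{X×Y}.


Basis B = {∅ × ∅, {κ} × {24}, {μ} × {24}, {κ} × {23, 24}, {κ, μ} × {24}, {μ} × {23, 24}, {κ, λ, μ} × {24}, {κ, μ} × {23, 24}, {κ, λ, μ} × {23, 24}}; |τ_{X×Y}| = 14.

Enumerate products U × V with U ∈ τ_X, V ∈ τ_Y (deduplicated):
  ∅ × ∅ = {} (∅)
  {κ} × {24} = {(κ,24)}
  {μ} × {24} = {(μ,24)}
  {κ} × {23, 24} = {(κ,23), (κ,24)}
  {κ, μ} × {24} = {(κ,24), (μ,24)}
  {μ} × {23, 24} = {(μ,23), (μ,24)}
  {κ, λ, μ} × {24} = {(κ,24), (λ,24), (μ,24)}
  {κ, μ} × {23, 24} = {(κ,23), (κ,24), (μ,23), (μ,24)}
  {κ, λ, μ} × {23, 24} = {(κ,23), (κ,24), (λ,23), (λ,24), (μ,23), (μ,24)}
These 9 distinct sets form the basis B.
Close under arbitrary unions to get τ_{X×Y}; counting gives |τ_{X×Y}| = 14.
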